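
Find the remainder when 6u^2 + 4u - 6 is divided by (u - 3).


By the Remainder Theorem, the remainder equals p(3):
  6*(3)^2 = 54
  4*(3)^1 = 12
  constant: -6
Sum: 54 + 12 - 6 = 60


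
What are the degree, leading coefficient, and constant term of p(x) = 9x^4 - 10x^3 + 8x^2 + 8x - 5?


Highest power of x is 4, with coefficient 9. Constant term is -5.
Degree = 4, leading coefficient = 9, constant term = -5


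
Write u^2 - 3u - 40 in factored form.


Roots satisfy r1 + r2 = -b/a = 3 and r1*r2 = c/a = -40.
So r1 = 8, r2 = -5.
u^2 - 3u - 40 = (u - r1)(u - r2) = (u - 8)(u + 5)


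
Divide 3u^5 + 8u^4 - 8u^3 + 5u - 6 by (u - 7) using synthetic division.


Synthetic division with c = 7. Coefficients: 3, 8, -8, 0, 5, -6
Bring down 3.
  3 * 7 = 21; 21 + 8 = 29
  29 * 7 = 203; 203 - 8 = 195
  195 * 7 = 1365; 1365 + 0 = 1365
  1365 * 7 = 9555; 9555 + 5 = 9560
  9560 * 7 = 66920; 66920 - 6 = 66914
Quotient: 3u^4 + 29u^3 + 195u^2 + 1365u + 9560, Remainder: 66914


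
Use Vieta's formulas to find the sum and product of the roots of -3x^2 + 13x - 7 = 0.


For ax^2+bx+c=0: sum = -b/a, product = c/a.
a=-3, b=13, c=-7
Sum = -(13)/-3 = 13/3
Product = (-7)/-3 = 7/3


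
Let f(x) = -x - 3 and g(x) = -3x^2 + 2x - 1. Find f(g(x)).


Substitute g(x) into f:
f(g(x)) = -1*(-3x^2 + 2x - 1) + (-3)
Expand and combine: 3x^2 - 2x - 2


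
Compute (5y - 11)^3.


Expand (5y - 11)^3 by repeated multiplication:
  (5y - 11)^2 = 25y^2 - 110y + 121
= 125y^3 - 825y^2 + 1815y - 1331


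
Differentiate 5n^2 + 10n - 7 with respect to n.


Apply the power rule term by term:
  d/dn(5n^2) = 10n
  d/dn(10n) = 10
  d/dn(-7) = 0
p'(n) = 10n + 10


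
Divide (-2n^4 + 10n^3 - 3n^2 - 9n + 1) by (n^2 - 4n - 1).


(-2n^4 + 10n^3 - 3n^2 - 9n + 1) / (n^2 - 4n - 1)
Step 1: -2n^2 * (n^2 - 4n - 1) = -2n^4 + 8n^3 + 2n^2; subtract.
Step 2: 2n * (n^2 - 4n - 1) = 2n^3 - 8n^2 - 2n; subtract.
Step 3: 3 * (n^2 - 4n - 1) = 3n^2 - 12n - 3; subtract.
Quotient: -2n^2 + 2n + 3, Remainder: 5n + 4


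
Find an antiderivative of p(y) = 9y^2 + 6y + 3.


Reverse power rule on each term:
  ∫ 9y^2 dy = 3y^3
  ∫ 6y dy = 3y^2
  ∫ 3 dy = 3y
F(y) = 3y^3 + 3y^2 + 3y + C


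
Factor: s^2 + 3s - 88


Roots satisfy r1 + r2 = -b/a = -3 and r1*r2 = c/a = -88.
So r1 = 8, r2 = -11.
s^2 + 3s - 88 = (s - r1)(s - r2) = (s - 8)(s + 11)


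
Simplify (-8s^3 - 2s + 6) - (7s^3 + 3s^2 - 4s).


Distribute the minus sign:
  (-8s^3 - 2s + 6)
- (7s^3 + 3s^2 - 4s)
Negate second polynomial: -7s^3 - 3s^2 + 4s
Add: -15s^3 - 3s^2 + 2s + 6


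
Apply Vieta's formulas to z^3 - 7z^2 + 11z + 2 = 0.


Monic cubic z^3+bz^2+cz+d=0: sum=-b, pairwise sum=c, product=-d.
b=-7, c=11, d=2
r1+r2+r3 = 7
r1r2+r1r3+r2r3 = 11
r1r2r3 = -2


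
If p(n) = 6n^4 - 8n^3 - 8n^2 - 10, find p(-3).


Using direct substitution:
  6 * (-3)^4 = 486
  -8 * (-3)^3 = 216
  -8 * (-3)^2 = -72
  0 * (-3)^1 = 0
  constant: -10
Sum = 486 + 216 - 72 + 0 - 10 = 620


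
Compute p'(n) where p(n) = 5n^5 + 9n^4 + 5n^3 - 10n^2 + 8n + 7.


Apply the power rule term by term:
  d/dn(5n^5) = 25n^4
  d/dn(9n^4) = 36n^3
  d/dn(5n^3) = 15n^2
  d/dn(-10n^2) = -20n
  d/dn(8n) = 8
  d/dn(7) = 0
p'(n) = 25n^4 + 36n^3 + 15n^2 - 20n + 8


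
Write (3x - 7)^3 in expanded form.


Expand (3x - 7)^3 by repeated multiplication:
  (3x - 7)^2 = 9x^2 - 42x + 49
= 27x^3 - 189x^2 + 441x - 343


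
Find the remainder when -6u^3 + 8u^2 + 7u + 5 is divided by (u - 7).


By the Remainder Theorem, the remainder equals p(7):
  -6*(7)^3 = -2058
  8*(7)^2 = 392
  7*(7)^1 = 49
  constant: 5
Sum: -2058 + 392 + 49 + 5 = -1612


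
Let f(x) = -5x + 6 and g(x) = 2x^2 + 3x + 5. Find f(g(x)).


Substitute g(x) into f:
f(g(x)) = -5*(2x^2 + 3x + 5) + 6
Expand and combine: -10x^2 - 15x - 19


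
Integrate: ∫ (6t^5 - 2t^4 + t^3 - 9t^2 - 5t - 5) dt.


Reverse power rule on each term:
  ∫ 6t^5 dt = t^6
  ∫ -2t^4 dt = -(2/5)t^5
  ∫ t^3 dt = (1/4)t^4
  ∫ -9t^2 dt = -3t^3
  ∫ -5t dt = -(5/2)t^2
  ∫ -5 dt = -5t
F(t) = t^6 - (2/5)t^5 + (1/4)t^4 - 3t^3 - (5/2)t^2 - 5t + C


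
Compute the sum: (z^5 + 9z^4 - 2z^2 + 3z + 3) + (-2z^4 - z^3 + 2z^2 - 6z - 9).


Align terms by degree and add:
  z^5 + 9z^4 - 2z^2 + 3z + 3
  -2z^4 - z^3 + 2z^2 - 6z - 9
= z^5 + 7z^4 - z^3 - 3z - 6


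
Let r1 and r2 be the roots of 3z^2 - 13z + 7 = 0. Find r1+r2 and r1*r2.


For az^2+bz+c=0: sum = -b/a, product = c/a.
a=3, b=-13, c=7
Sum = -(-13)/3 = 13/3
Product = (7)/3 = 7/3


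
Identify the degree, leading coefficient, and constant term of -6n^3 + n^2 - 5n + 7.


Highest power of n is 3, with coefficient -6. Constant term is 7.
Degree = 3, leading coefficient = -6, constant term = 7


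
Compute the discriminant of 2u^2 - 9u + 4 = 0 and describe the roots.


D = b^2 - 4ac = (-9)^2 - 4(2)(4) = 81 - 32 = 49
Since D > 0: two distinct rational roots


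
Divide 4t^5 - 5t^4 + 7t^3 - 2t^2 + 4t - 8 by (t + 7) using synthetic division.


Synthetic division with c = -7. Coefficients: 4, -5, 7, -2, 4, -8
Bring down 4.
  4 * -7 = -28; -28 - 5 = -33
  -33 * -7 = 231; 231 + 7 = 238
  238 * -7 = -1666; -1666 - 2 = -1668
  -1668 * -7 = 11676; 11676 + 4 = 11680
  11680 * -7 = -81760; -81760 - 8 = -81768
Quotient: 4t^4 - 33t^3 + 238t^2 - 1668t + 11680, Remainder: -81768


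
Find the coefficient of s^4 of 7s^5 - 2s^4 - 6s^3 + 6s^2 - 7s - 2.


Read off the coefficient of s^4: -2


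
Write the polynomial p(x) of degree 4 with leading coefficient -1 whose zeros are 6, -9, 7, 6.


p(x) = -(x - 6)(x + 9)(x - 7)(x - 6)
Expand: -x^4 + 10x^3 + 51x^2 - 828x + 2268


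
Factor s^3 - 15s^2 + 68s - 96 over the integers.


Try integer roots (divisors of -96). s=4: p(4)=0.
Divide out (s - 4): quotient is s^2 - 11s + 24.
Factor the quadratic: (s - 8)(s - 3)
Result: (s - 4)(s - 8)(s - 3)


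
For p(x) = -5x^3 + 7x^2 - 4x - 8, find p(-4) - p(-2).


p(-4) = 440
p(-2) = 68
p(-4) - p(-2) = 440 - 68 = 372


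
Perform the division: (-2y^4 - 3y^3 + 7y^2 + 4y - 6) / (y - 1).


(-2y^4 - 3y^3 + 7y^2 + 4y - 6) / (y - 1)
Step 1: -2y^3 * (y - 1) = -2y^4 + 2y^3; subtract.
Step 2: -5y^2 * (y - 1) = -5y^3 + 5y^2; subtract.
Step 3: 2y * (y - 1) = 2y^2 - 2y; subtract.
Step 4: 6 * (y - 1) = 6y - 6; subtract.
Quotient: -2y^3 - 5y^2 + 2y + 6, Remainder: 0


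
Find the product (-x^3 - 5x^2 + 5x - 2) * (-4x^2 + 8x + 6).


Distribute each term of the first polynomial:
  (-x^3)(-4x^2 + 8x + 6) = 4x^5 - 8x^4 - 6x^3
  (-5x^2)(-4x^2 + 8x + 6) = 20x^4 - 40x^3 - 30x^2
  (5x)(-4x^2 + 8x + 6) = -20x^3 + 40x^2 + 30x
  (-2)(-4x^2 + 8x + 6) = 8x^2 - 16x - 12
Sum: 4x^5 + 12x^4 - 66x^3 + 18x^2 + 14x - 12


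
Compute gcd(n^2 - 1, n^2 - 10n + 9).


Factor each:
  n^2 - 1 = (n - 1)(n + 1)
  n^2 - 10n + 9 = (n - 1)(n - 9)
Common monic factor: n - 1


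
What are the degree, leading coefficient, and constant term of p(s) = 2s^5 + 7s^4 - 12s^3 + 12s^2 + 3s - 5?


Highest power of s is 5, with coefficient 2. Constant term is -5.
Degree = 5, leading coefficient = 2, constant term = -5


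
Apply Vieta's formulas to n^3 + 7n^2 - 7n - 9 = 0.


Monic cubic n^3+bn^2+cn+d=0: sum=-b, pairwise sum=c, product=-d.
b=7, c=-7, d=-9
r1+r2+r3 = -7
r1r2+r1r3+r2r3 = -7
r1r2r3 = 9


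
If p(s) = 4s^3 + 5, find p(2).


Using direct substitution:
  4 * (2)^3 = 32
  0 * (2)^2 = 0
  0 * (2)^1 = 0
  constant: 5
Sum = 32 + 0 + 0 + 5 = 37


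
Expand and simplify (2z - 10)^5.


Expand (2z - 10)^5 by repeated multiplication:
  (2z - 10)^2 = 4z^2 - 40z + 100
  (2z - 10)^3 = 8z^3 - 120z^2 + 600z - 1000
  (2z - 10)^4 = 16z^4 - 320z^3 + 2400z^2 - 8000z + 10000
= 32z^5 - 800z^4 + 8000z^3 - 40000z^2 + 100000z - 100000


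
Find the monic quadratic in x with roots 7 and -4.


p(x) = (x - 7)(x + 4)
Expand: x^2 - 3x - 28


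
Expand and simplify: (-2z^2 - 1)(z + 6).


Distribute each term of the first polynomial:
  (-2z^2)(z + 6) = -2z^3 - 12z^2
  (-1)(z + 6) = -z - 6
Sum: -2z^3 - 12z^2 - z - 6


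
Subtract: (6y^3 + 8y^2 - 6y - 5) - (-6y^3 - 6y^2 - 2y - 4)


Distribute the minus sign:
  (6y^3 + 8y^2 - 6y - 5)
- (-6y^3 - 6y^2 - 2y - 4)
Negate second polynomial: 6y^3 + 6y^2 + 2y + 4
Add: 12y^3 + 14y^2 - 4y - 1


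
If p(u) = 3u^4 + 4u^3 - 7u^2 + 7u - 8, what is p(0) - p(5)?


p(0) = -8
p(5) = 2227
p(0) - p(5) = -8 - 2227 = -2235


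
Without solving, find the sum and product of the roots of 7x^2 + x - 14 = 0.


For ax^2+bx+c=0: sum = -b/a, product = c/a.
a=7, b=1, c=-14
Sum = -(1)/7 = -1/7
Product = (-14)/7 = -2


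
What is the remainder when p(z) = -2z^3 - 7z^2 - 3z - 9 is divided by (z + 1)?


By the Remainder Theorem, the remainder equals p(-1):
  -2*(-1)^3 = 2
  -7*(-1)^2 = -7
  -3*(-1)^1 = 3
  constant: -9
Sum: 2 - 7 + 3 - 9 = -11


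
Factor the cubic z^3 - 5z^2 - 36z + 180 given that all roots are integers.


Try integer roots (divisors of 180). z=-6: p(-6)=0.
Divide out (z + 6): quotient is z^2 - 11z + 30.
Factor the quadratic: (z - 5)(z - 6)
Result: (z + 6)(z - 5)(z - 6)


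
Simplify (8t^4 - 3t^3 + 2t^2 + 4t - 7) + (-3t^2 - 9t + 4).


Align terms by degree and add:
  8t^4 - 3t^3 + 2t^2 + 4t - 7
  -3t^2 - 9t + 4
= 8t^4 - 3t^3 - t^2 - 5t - 3


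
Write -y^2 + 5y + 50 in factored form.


Roots satisfy r1 + r2 = -b/a = 5 and r1*r2 = c/a = -50.
So r1 = -5, r2 = 10.
-y^2 + 5y + 50 = -(y - r1)(y - r2) = -(y + 5)(y - 10)


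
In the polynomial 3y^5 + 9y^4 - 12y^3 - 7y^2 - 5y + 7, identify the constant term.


Read off the constant term: 7


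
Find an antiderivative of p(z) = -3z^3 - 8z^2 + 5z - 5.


Reverse power rule on each term:
  ∫ -3z^3 dz = -(3/4)z^4
  ∫ -8z^2 dz = -(8/3)z^3
  ∫ 5z dz = (5/2)z^2
  ∫ -5 dz = -5z
F(z) = -(3/4)z^4 - (8/3)z^3 + (5/2)z^2 - 5z + C


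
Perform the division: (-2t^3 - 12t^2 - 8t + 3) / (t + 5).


(-2t^3 - 12t^2 - 8t + 3) / (t + 5)
Step 1: -2t^2 * (t + 5) = -2t^3 - 10t^2; subtract.
Step 2: -2t * (t + 5) = -2t^2 - 10t; subtract.
Step 3: 2 * (t + 5) = 2t + 10; subtract.
Quotient: -2t^2 - 2t + 2, Remainder: -7


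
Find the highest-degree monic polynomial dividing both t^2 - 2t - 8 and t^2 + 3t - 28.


Factor each:
  t^2 - 2t - 8 = (t - 4)(t + 2)
  t^2 + 3t - 28 = (t - 4)(t + 7)
Common monic factor: t - 4


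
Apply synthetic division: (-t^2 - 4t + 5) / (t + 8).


Synthetic division with c = -8. Coefficients: -1, -4, 5
Bring down -1.
  -1 * -8 = 8; 8 - 4 = 4
  4 * -8 = -32; -32 + 5 = -27
Quotient: -t + 4, Remainder: -27


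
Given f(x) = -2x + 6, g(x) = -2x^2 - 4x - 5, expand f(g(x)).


Substitute g(x) into f:
f(g(x)) = -2*(-2x^2 - 4x - 5) + 6
Expand and combine: 4x^2 + 8x + 16


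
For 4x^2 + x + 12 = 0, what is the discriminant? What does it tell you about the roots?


D = b^2 - 4ac = (1)^2 - 4(4)(12) = 1 - 192 = -191
Since D < 0: two complex conjugate roots (no real roots)


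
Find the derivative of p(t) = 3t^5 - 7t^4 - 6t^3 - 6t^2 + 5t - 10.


Apply the power rule term by term:
  d/dt(3t^5) = 15t^4
  d/dt(-7t^4) = -28t^3
  d/dt(-6t^3) = -18t^2
  d/dt(-6t^2) = -12t
  d/dt(5t) = 5
  d/dt(-10) = 0
p'(t) = 15t^4 - 28t^3 - 18t^2 - 12t + 5


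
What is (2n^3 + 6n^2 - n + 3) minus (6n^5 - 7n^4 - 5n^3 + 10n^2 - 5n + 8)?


Distribute the minus sign:
  (2n^3 + 6n^2 - n + 3)
- (6n^5 - 7n^4 - 5n^3 + 10n^2 - 5n + 8)
Negate second polynomial: -6n^5 + 7n^4 + 5n^3 - 10n^2 + 5n - 8
Add: -6n^5 + 7n^4 + 7n^3 - 4n^2 + 4n - 5


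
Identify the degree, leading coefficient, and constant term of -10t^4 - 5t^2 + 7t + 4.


Highest power of t is 4, with coefficient -10. Constant term is 4.
Degree = 4, leading coefficient = -10, constant term = 4


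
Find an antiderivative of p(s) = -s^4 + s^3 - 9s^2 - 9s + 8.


Reverse power rule on each term:
  ∫ -s^4 ds = -(1/5)s^5
  ∫ s^3 ds = (1/4)s^4
  ∫ -9s^2 ds = -3s^3
  ∫ -9s ds = -(9/2)s^2
  ∫ 8 ds = 8s
F(s) = -(1/5)s^5 + (1/4)s^4 - 3s^3 - (9/2)s^2 + 8s + C


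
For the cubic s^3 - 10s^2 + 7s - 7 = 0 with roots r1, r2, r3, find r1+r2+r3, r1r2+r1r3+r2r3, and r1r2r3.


Monic cubic s^3+bs^2+cs+d=0: sum=-b, pairwise sum=c, product=-d.
b=-10, c=7, d=-7
r1+r2+r3 = 10
r1r2+r1r3+r2r3 = 7
r1r2r3 = 7


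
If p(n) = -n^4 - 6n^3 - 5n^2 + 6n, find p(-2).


Using direct substitution:
  -1 * (-2)^4 = -16
  -6 * (-2)^3 = 48
  -5 * (-2)^2 = -20
  6 * (-2)^1 = -12
  constant: 0
Sum = -16 + 48 - 20 - 12 + 0 = 0


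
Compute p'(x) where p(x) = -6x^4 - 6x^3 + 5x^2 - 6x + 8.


Apply the power rule term by term:
  d/dx(-6x^4) = -24x^3
  d/dx(-6x^3) = -18x^2
  d/dx(5x^2) = 10x
  d/dx(-6x) = -6
  d/dx(8) = 0
p'(x) = -24x^3 - 18x^2 + 10x - 6


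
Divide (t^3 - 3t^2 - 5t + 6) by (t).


(t^3 - 3t^2 - 5t + 6) / (t)
Step 1: t^2 * (t) = t^3; subtract.
Step 2: -3t * (t) = -3t^2; subtract.
Step 3: -5 * (t) = -5t; subtract.
Quotient: t^2 - 3t - 5, Remainder: 6


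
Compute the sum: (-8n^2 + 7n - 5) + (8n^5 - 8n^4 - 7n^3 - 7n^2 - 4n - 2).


Align terms by degree and add:
  -8n^2 + 7n - 5
+ 8n^5 - 8n^4 - 7n^3 - 7n^2 - 4n - 2
= 8n^5 - 8n^4 - 7n^3 - 15n^2 + 3n - 7


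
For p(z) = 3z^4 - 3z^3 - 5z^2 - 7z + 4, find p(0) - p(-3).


p(0) = 4
p(-3) = 304
p(0) - p(-3) = 4 - 304 = -300


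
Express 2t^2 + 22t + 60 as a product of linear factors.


Roots satisfy r1 + r2 = -b/a = -11 and r1*r2 = c/a = 30.
So r1 = -6, r2 = -5.
2t^2 + 22t + 60 = 2(t - r1)(t - r2) = 2(t + 6)(t + 5)


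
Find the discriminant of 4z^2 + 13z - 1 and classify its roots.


D = b^2 - 4ac = (13)^2 - 4(4)(-1) = 169 + 16 = 185
Since D > 0: two distinct irrational roots


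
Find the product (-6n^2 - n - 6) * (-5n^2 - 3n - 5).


Distribute each term of the first polynomial:
  (-6n^2)(-5n^2 - 3n - 5) = 30n^4 + 18n^3 + 30n^2
  (-n)(-5n^2 - 3n - 5) = 5n^3 + 3n^2 + 5n
  (-6)(-5n^2 - 3n - 5) = 30n^2 + 18n + 30
Sum: 30n^4 + 23n^3 + 63n^2 + 23n + 30


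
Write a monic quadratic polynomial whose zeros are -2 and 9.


p(z) = (z + 2)(z - 9)
Expand: z^2 - 7z - 18


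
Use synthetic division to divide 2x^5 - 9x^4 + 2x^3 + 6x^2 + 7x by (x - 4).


Synthetic division with c = 4. Coefficients: 2, -9, 2, 6, 7, 0
Bring down 2.
  2 * 4 = 8; 8 - 9 = -1
  -1 * 4 = -4; -4 + 2 = -2
  -2 * 4 = -8; -8 + 6 = -2
  -2 * 4 = -8; -8 + 7 = -1
  -1 * 4 = -4; -4 + 0 = -4
Quotient: 2x^4 - x^3 - 2x^2 - 2x - 1, Remainder: -4


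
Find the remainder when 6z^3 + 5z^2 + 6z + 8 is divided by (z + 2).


By the Remainder Theorem, the remainder equals p(-2):
  6*(-2)^3 = -48
  5*(-2)^2 = 20
  6*(-2)^1 = -12
  constant: 8
Sum: -48 + 20 - 12 + 8 = -32


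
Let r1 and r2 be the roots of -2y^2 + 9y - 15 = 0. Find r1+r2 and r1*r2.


For ay^2+by+c=0: sum = -b/a, product = c/a.
a=-2, b=9, c=-15
Sum = -(9)/-2 = 9/2
Product = (-15)/-2 = 15/2


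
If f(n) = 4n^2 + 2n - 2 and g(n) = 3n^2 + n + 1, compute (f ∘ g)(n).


Substitute g(n) into f:
f(g(n)) = 4*(3n^2 + n + 1)^2 + 2*(3n^2 + n + 1) + (-2)
(3n^2 + n + 1)^2 = 9n^4 + 6n^3 + 7n^2 + 2n + 1
Expand and combine: 36n^4 + 24n^3 + 34n^2 + 10n + 4


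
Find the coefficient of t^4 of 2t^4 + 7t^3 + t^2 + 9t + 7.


Read off the coefficient of t^4: 2


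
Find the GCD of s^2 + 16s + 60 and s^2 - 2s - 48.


Factor each:
  s^2 + 16s + 60 = (s + 6)(s + 10)
  s^2 - 2s - 48 = (s + 6)(s - 8)
Common monic factor: s + 6


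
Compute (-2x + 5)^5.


Expand (-2x + 5)^5 by repeated multiplication:
  (-2x + 5)^2 = 4x^2 - 20x + 25
  (-2x + 5)^3 = -8x^3 + 60x^2 - 150x + 125
  (-2x + 5)^4 = 16x^4 - 160x^3 + 600x^2 - 1000x + 625
= -32x^5 + 400x^4 - 2000x^3 + 5000x^2 - 6250x + 3125


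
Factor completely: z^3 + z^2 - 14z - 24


Try integer roots (divisors of -24). z=4: p(4)=0.
Divide out (z - 4): quotient is z^2 + 5z + 6.
Factor the quadratic: (z + 3)(z + 2)
Result: (z - 4)(z + 3)(z + 2)


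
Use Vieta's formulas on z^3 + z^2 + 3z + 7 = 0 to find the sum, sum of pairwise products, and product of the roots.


Monic cubic z^3+bz^2+cz+d=0: sum=-b, pairwise sum=c, product=-d.
b=1, c=3, d=7
r1+r2+r3 = -1
r1r2+r1r3+r2r3 = 3
r1r2r3 = -7


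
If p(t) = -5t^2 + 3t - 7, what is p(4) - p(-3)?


p(4) = -75
p(-3) = -61
p(4) - p(-3) = -75 + 61 = -14


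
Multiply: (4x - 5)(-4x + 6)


Distribute each term of the first polynomial:
  (4x)(-4x + 6) = -16x^2 + 24x
  (-5)(-4x + 6) = 20x - 30
Sum: -16x^2 + 44x - 30


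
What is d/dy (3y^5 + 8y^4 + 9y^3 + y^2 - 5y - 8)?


Apply the power rule term by term:
  d/dy(3y^5) = 15y^4
  d/dy(8y^4) = 32y^3
  d/dy(9y^3) = 27y^2
  d/dy(y^2) = 2y
  d/dy(-5y) = -5
  d/dy(-8) = 0
p'(y) = 15y^4 + 32y^3 + 27y^2 + 2y - 5


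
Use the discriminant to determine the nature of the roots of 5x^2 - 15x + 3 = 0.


D = b^2 - 4ac = (-15)^2 - 4(5)(3) = 225 - 60 = 165
Since D > 0: two distinct irrational roots


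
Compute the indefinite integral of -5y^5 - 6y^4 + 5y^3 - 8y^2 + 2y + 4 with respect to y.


Reverse power rule on each term:
  ∫ -5y^5 dy = -(5/6)y^6
  ∫ -6y^4 dy = -(6/5)y^5
  ∫ 5y^3 dy = (5/4)y^4
  ∫ -8y^2 dy = -(8/3)y^3
  ∫ 2y dy = y^2
  ∫ 4 dy = 4y
F(y) = -(5/6)y^6 - (6/5)y^5 + (5/4)y^4 - (8/3)y^3 + y^2 + 4y + C


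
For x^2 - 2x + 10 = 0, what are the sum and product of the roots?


For ax^2+bx+c=0: sum = -b/a, product = c/a.
a=1, b=-2, c=10
Sum = -(-2)/1 = 2
Product = (10)/1 = 10


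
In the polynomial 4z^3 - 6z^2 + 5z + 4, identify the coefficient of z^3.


Read off the coefficient of z^3: 4


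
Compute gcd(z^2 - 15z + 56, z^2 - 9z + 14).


Factor each:
  z^2 - 15z + 56 = (z - 7)(z - 8)
  z^2 - 9z + 14 = (z - 7)(z - 2)
Common monic factor: z - 7


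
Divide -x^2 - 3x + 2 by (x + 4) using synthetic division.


Synthetic division with c = -4. Coefficients: -1, -3, 2
Bring down -1.
  -1 * -4 = 4; 4 - 3 = 1
  1 * -4 = -4; -4 + 2 = -2
Quotient: -x + 1, Remainder: -2


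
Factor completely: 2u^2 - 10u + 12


Roots satisfy r1 + r2 = -b/a = 5 and r1*r2 = c/a = 6.
So r1 = 2, r2 = 3.
2u^2 - 10u + 12 = 2(u - r1)(u - r2) = 2(u - 2)(u - 3)


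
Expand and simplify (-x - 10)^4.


Expand (-x - 10)^4 by repeated multiplication:
  (-x - 10)^2 = x^2 + 20x + 100
  (-x - 10)^3 = -x^3 - 30x^2 - 300x - 1000
= x^4 + 40x^3 + 600x^2 + 4000x + 10000


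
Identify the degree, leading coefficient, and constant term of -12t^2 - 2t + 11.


Highest power of t is 2, with coefficient -12. Constant term is 11.
Degree = 2, leading coefficient = -12, constant term = 11


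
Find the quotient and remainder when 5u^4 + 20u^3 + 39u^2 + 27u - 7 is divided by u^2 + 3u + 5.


(5u^4 + 20u^3 + 39u^2 + 27u - 7) / (u^2 + 3u + 5)
Step 1: 5u^2 * (u^2 + 3u + 5) = 5u^4 + 15u^3 + 25u^2; subtract.
Step 2: 5u * (u^2 + 3u + 5) = 5u^3 + 15u^2 + 25u; subtract.
Step 3: -1 * (u^2 + 3u + 5) = -u^2 - 3u - 5; subtract.
Quotient: 5u^2 + 5u - 1, Remainder: 5u - 2


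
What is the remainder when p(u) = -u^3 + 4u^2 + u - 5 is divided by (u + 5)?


By the Remainder Theorem, the remainder equals p(-5):
  -1*(-5)^3 = 125
  4*(-5)^2 = 100
  1*(-5)^1 = -5
  constant: -5
Sum: 125 + 100 - 5 - 5 = 215


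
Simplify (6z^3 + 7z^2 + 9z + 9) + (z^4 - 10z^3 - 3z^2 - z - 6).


Align terms by degree and add:
  6z^3 + 7z^2 + 9z + 9
+ z^4 - 10z^3 - 3z^2 - z - 6
= z^4 - 4z^3 + 4z^2 + 8z + 3


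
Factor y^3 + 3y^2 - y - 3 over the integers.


Try integer roots (divisors of -3). y=-1: p(-1)=0.
Divide out (y + 1): quotient is y^2 + 2y - 3.
Factor the quadratic: (y - 1)(y + 3)
Result: (y + 1)(y - 1)(y + 3)


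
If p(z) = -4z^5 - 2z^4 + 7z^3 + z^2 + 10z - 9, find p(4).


Using direct substitution:
  -4 * (4)^5 = -4096
  -2 * (4)^4 = -512
  7 * (4)^3 = 448
  1 * (4)^2 = 16
  10 * (4)^1 = 40
  constant: -9
Sum = -4096 - 512 + 448 + 16 + 40 - 9 = -4113


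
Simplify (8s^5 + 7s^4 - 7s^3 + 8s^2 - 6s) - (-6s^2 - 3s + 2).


Distribute the minus sign:
  (8s^5 + 7s^4 - 7s^3 + 8s^2 - 6s)
- (-6s^2 - 3s + 2)
Negate second polynomial: 6s^2 + 3s - 2
Add: 8s^5 + 7s^4 - 7s^3 + 14s^2 - 3s - 2


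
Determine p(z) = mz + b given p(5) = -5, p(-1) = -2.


p(z) = mz + b. Using p(5)=-5, p(-1)=-2:
m = (-5 + 2)/(5 + 1) = -3/6 = -1/2
b = -5 - m*(5) = -5 + 5/2 = -5/2
p(z) = -(1/2)z - (5/2)


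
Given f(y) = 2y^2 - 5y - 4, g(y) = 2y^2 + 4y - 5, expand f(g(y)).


Substitute g(y) into f:
f(g(y)) = 2*(2y^2 + 4y - 5)^2 + (-5)*(2y^2 + 4y - 5) + (-4)
(2y^2 + 4y - 5)^2 = 4y^4 + 16y^3 - 4y^2 - 40y + 25
Expand and combine: 8y^4 + 32y^3 - 18y^2 - 100y + 71


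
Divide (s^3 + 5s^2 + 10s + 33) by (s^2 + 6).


(s^3 + 5s^2 + 10s + 33) / (s^2 + 6)
Step 1: s * (s^2 + 6) = s^3 + 6s; subtract.
Step 2: 5 * (s^2 + 6) = 5s^2 + 30; subtract.
Quotient: s + 5, Remainder: 4s + 3


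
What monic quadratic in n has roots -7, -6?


p(n) = (n + 7)(n + 6)
Expand: n^2 + 13n + 42


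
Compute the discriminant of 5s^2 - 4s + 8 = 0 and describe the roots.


D = b^2 - 4ac = (-4)^2 - 4(5)(8) = 16 - 160 = -144
Since D < 0: two complex conjugate roots (no real roots)


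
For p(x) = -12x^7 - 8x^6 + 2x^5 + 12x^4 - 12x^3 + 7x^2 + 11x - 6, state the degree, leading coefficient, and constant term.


Highest power of x is 7, with coefficient -12. Constant term is -6.
Degree = 7, leading coefficient = -12, constant term = -6


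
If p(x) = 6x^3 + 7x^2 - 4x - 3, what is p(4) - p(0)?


p(4) = 477
p(0) = -3
p(4) - p(0) = 477 + 3 = 480


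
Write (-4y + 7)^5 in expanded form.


Expand (-4y + 7)^5 by repeated multiplication:
  (-4y + 7)^2 = 16y^2 - 56y + 49
  (-4y + 7)^3 = -64y^3 + 336y^2 - 588y + 343
  (-4y + 7)^4 = 256y^4 - 1792y^3 + 4704y^2 - 5488y + 2401
= -1024y^5 + 8960y^4 - 31360y^3 + 54880y^2 - 48020y + 16807


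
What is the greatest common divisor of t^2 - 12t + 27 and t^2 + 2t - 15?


Factor each:
  t^2 - 12t + 27 = (t - 3)(t - 9)
  t^2 + 2t - 15 = (t - 3)(t + 5)
Common monic factor: t - 3


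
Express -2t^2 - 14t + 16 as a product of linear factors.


Roots satisfy r1 + r2 = -b/a = -7 and r1*r2 = c/a = -8.
So r1 = 1, r2 = -8.
-2t^2 - 14t + 16 = -2(t - r1)(t - r2) = -2(t - 1)(t + 8)


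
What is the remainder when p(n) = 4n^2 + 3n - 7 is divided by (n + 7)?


By the Remainder Theorem, the remainder equals p(-7):
  4*(-7)^2 = 196
  3*(-7)^1 = -21
  constant: -7
Sum: 196 - 21 - 7 = 168


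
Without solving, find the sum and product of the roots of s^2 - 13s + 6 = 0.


For as^2+bs+c=0: sum = -b/a, product = c/a.
a=1, b=-13, c=6
Sum = -(-13)/1 = 13
Product = (6)/1 = 6


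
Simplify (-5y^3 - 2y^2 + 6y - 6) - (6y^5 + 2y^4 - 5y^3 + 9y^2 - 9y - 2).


Distribute the minus sign:
  (-5y^3 - 2y^2 + 6y - 6)
- (6y^5 + 2y^4 - 5y^3 + 9y^2 - 9y - 2)
Negate second polynomial: -6y^5 - 2y^4 + 5y^3 - 9y^2 + 9y + 2
Add: -6y^5 - 2y^4 - 11y^2 + 15y - 4


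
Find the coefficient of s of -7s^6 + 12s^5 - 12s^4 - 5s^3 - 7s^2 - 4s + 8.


Read off the coefficient of s: -4


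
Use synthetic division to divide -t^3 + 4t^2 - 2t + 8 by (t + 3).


Synthetic division with c = -3. Coefficients: -1, 4, -2, 8
Bring down -1.
  -1 * -3 = 3; 3 + 4 = 7
  7 * -3 = -21; -21 - 2 = -23
  -23 * -3 = 69; 69 + 8 = 77
Quotient: -t^2 + 7t - 23, Remainder: 77


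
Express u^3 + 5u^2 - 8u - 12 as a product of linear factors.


Try integer roots (divisors of -12). u=2: p(2)=0.
Divide out (u - 2): quotient is u^2 + 7u + 6.
Factor the quadratic: (u + 6)(u + 1)
Result: (u - 2)(u + 6)(u + 1)


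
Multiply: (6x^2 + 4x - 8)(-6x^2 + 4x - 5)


Distribute each term of the first polynomial:
  (6x^2)(-6x^2 + 4x - 5) = -36x^4 + 24x^3 - 30x^2
  (4x)(-6x^2 + 4x - 5) = -24x^3 + 16x^2 - 20x
  (-8)(-6x^2 + 4x - 5) = 48x^2 - 32x + 40
Sum: -36x^4 + 34x^2 - 52x + 40


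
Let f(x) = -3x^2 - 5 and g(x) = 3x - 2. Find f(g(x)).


Substitute g(x) into f:
f(g(x)) = -3*(3x - 2)^2 + (-5)
(3x - 2)^2 = 9x^2 - 12x + 4
Expand and combine: -27x^2 + 36x - 17


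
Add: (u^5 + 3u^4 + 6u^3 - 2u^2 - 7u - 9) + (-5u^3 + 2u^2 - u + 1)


Align terms by degree and add:
  u^5 + 3u^4 + 6u^3 - 2u^2 - 7u - 9
  -5u^3 + 2u^2 - u + 1
= u^5 + 3u^4 + u^3 - 8u - 8


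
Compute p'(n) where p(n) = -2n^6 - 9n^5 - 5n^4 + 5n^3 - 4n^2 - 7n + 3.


Apply the power rule term by term:
  d/dn(-2n^6) = -12n^5
  d/dn(-9n^5) = -45n^4
  d/dn(-5n^4) = -20n^3
  d/dn(5n^3) = 15n^2
  d/dn(-4n^2) = -8n
  d/dn(-7n) = -7
  d/dn(3) = 0
p'(n) = -12n^5 - 45n^4 - 20n^3 + 15n^2 - 8n - 7


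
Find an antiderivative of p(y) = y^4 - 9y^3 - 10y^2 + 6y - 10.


Reverse power rule on each term:
  ∫ y^4 dy = (1/5)y^5
  ∫ -9y^3 dy = -(9/4)y^4
  ∫ -10y^2 dy = -(10/3)y^3
  ∫ 6y dy = 3y^2
  ∫ -10 dy = -10y
F(y) = (1/5)y^5 - (9/4)y^4 - (10/3)y^3 + 3y^2 - 10y + C


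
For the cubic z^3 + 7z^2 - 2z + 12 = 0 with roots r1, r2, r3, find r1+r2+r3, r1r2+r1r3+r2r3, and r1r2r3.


Monic cubic z^3+bz^2+cz+d=0: sum=-b, pairwise sum=c, product=-d.
b=7, c=-2, d=12
r1+r2+r3 = -7
r1r2+r1r3+r2r3 = -2
r1r2r3 = -12


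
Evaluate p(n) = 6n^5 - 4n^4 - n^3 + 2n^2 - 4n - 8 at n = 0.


Using direct substitution:
  6 * (0)^5 = 0
  -4 * (0)^4 = 0
  -1 * (0)^3 = 0
  2 * (0)^2 = 0
  -4 * (0)^1 = 0
  constant: -8
Sum = 0 + 0 + 0 + 0 + 0 - 8 = -8


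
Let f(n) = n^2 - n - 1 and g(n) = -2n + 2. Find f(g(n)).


Substitute g(n) into f:
f(g(n)) = 1*(-2n + 2)^2 + (-1)*(-2n + 2) + (-1)
(-2n + 2)^2 = 4n^2 - 8n + 4
Expand and combine: 4n^2 - 6n + 1


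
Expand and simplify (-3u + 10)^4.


Expand (-3u + 10)^4 by repeated multiplication:
  (-3u + 10)^2 = 9u^2 - 60u + 100
  (-3u + 10)^3 = -27u^3 + 270u^2 - 900u + 1000
= 81u^4 - 1080u^3 + 5400u^2 - 12000u + 10000


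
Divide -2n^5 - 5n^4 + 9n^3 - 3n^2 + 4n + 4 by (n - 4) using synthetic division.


Synthetic division with c = 4. Coefficients: -2, -5, 9, -3, 4, 4
Bring down -2.
  -2 * 4 = -8; -8 - 5 = -13
  -13 * 4 = -52; -52 + 9 = -43
  -43 * 4 = -172; -172 - 3 = -175
  -175 * 4 = -700; -700 + 4 = -696
  -696 * 4 = -2784; -2784 + 4 = -2780
Quotient: -2n^4 - 13n^3 - 43n^2 - 175n - 696, Remainder: -2780


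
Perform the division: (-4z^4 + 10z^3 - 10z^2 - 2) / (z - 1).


(-4z^4 + 10z^3 - 10z^2 - 2) / (z - 1)
Step 1: -4z^3 * (z - 1) = -4z^4 + 4z^3; subtract.
Step 2: 6z^2 * (z - 1) = 6z^3 - 6z^2; subtract.
Step 3: -4z * (z - 1) = -4z^2 + 4z; subtract.
Step 4: -4 * (z - 1) = -4z + 4; subtract.
Quotient: -4z^3 + 6z^2 - 4z - 4, Remainder: -6


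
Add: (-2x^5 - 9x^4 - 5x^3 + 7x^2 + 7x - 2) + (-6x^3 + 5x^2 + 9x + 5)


Align terms by degree and add:
  -2x^5 - 9x^4 - 5x^3 + 7x^2 + 7x - 2
  -6x^3 + 5x^2 + 9x + 5
= -2x^5 - 9x^4 - 11x^3 + 12x^2 + 16x + 3


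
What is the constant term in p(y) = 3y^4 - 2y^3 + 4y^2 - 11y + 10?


Read off the constant term: 10


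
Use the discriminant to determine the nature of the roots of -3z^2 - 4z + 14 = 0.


D = b^2 - 4ac = (-4)^2 - 4(-3)(14) = 16 + 168 = 184
Since D > 0: two distinct irrational roots


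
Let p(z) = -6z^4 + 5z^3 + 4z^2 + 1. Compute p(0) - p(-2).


p(0) = 1
p(-2) = -119
p(0) - p(-2) = 1 + 119 = 120


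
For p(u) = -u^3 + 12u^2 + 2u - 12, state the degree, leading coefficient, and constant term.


Highest power of u is 3, with coefficient -1. Constant term is -12.
Degree = 3, leading coefficient = -1, constant term = -12


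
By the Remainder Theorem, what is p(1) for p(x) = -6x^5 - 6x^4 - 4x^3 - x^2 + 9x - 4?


By the Remainder Theorem, the remainder equals p(1):
  -6*(1)^5 = -6
  -6*(1)^4 = -6
  -4*(1)^3 = -4
  -1*(1)^2 = -1
  9*(1)^1 = 9
  constant: -4
Sum: -6 - 6 - 4 - 1 + 9 - 4 = -12


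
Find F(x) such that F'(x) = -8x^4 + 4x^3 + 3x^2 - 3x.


Reverse power rule on each term:
  ∫ -8x^4 dx = -(8/5)x^5
  ∫ 4x^3 dx = x^4
  ∫ 3x^2 dx = x^3
  ∫ -3x dx = -(3/2)x^2
F(x) = -(8/5)x^5 + x^4 + x^3 - (3/2)x^2 + C


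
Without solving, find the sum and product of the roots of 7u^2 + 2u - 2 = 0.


For au^2+bu+c=0: sum = -b/a, product = c/a.
a=7, b=2, c=-2
Sum = -(2)/7 = -2/7
Product = (-2)/7 = -2/7


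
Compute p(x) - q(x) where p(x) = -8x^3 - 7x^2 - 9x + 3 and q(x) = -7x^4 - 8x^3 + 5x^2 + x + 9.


Distribute the minus sign:
  (-8x^3 - 7x^2 - 9x + 3)
- (-7x^4 - 8x^3 + 5x^2 + x + 9)
Negate second polynomial: 7x^4 + 8x^3 - 5x^2 - x - 9
Add: 7x^4 - 12x^2 - 10x - 6


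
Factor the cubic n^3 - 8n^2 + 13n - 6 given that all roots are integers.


Try integer roots (divisors of -6). n=1: p(1)=0.
Divide out (n - 1): quotient is n^2 - 7n + 6.
Factor the quadratic: (n - 1)(n - 6)
Result: (n - 1)(n - 1)(n - 6)


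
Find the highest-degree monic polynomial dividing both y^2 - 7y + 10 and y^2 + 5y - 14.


Factor each:
  y^2 - 7y + 10 = (y - 2)(y - 5)
  y^2 + 5y - 14 = (y - 2)(y + 7)
Common monic factor: y - 2


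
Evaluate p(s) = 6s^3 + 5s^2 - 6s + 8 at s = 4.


Using direct substitution:
  6 * (4)^3 = 384
  5 * (4)^2 = 80
  -6 * (4)^1 = -24
  constant: 8
Sum = 384 + 80 - 24 + 8 = 448


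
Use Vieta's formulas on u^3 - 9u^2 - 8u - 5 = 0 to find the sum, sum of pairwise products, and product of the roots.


Monic cubic u^3+bu^2+cu+d=0: sum=-b, pairwise sum=c, product=-d.
b=-9, c=-8, d=-5
r1+r2+r3 = 9
r1r2+r1r3+r2r3 = -8
r1r2r3 = 5


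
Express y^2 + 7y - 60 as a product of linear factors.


Roots satisfy r1 + r2 = -b/a = -7 and r1*r2 = c/a = -60.
So r1 = -12, r2 = 5.
y^2 + 7y - 60 = (y - r1)(y - r2) = (y + 12)(y - 5)


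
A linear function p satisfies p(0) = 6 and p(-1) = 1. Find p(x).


p(x) = mx + b. Using p(0)=6, p(-1)=1:
m = (6 - 1)/(0 + 1) = 5/1 = 5
b = 6 - m*(0) = 6 = 6
p(x) = 5x + 6


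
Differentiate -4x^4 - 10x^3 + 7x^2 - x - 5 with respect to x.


Apply the power rule term by term:
  d/dx(-4x^4) = -16x^3
  d/dx(-10x^3) = -30x^2
  d/dx(7x^2) = 14x
  d/dx(-x) = -1
  d/dx(-5) = 0
p'(x) = -16x^3 - 30x^2 + 14x - 1


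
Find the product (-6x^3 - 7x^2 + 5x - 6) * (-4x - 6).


Distribute each term of the first polynomial:
  (-6x^3)(-4x - 6) = 24x^4 + 36x^3
  (-7x^2)(-4x - 6) = 28x^3 + 42x^2
  (5x)(-4x - 6) = -20x^2 - 30x
  (-6)(-4x - 6) = 24x + 36
Sum: 24x^4 + 64x^3 + 22x^2 - 6x + 36


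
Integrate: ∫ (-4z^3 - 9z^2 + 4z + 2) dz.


Reverse power rule on each term:
  ∫ -4z^3 dz = -z^4
  ∫ -9z^2 dz = -3z^3
  ∫ 4z dz = 2z^2
  ∫ 2 dz = 2z
F(z) = -z^4 - 3z^3 + 2z^2 + 2z + C


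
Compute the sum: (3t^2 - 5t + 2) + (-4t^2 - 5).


Align terms by degree and add:
  3t^2 - 5t + 2
  -4t^2 - 5
= -t^2 - 5t - 3


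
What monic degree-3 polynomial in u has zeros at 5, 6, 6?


p(u) = (u - 5)(u - 6)(u - 6)
Expand: u^3 - 17u^2 + 96u - 180


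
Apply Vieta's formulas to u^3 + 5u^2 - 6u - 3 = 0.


Monic cubic u^3+bu^2+cu+d=0: sum=-b, pairwise sum=c, product=-d.
b=5, c=-6, d=-3
r1+r2+r3 = -5
r1r2+r1r3+r2r3 = -6
r1r2r3 = 3


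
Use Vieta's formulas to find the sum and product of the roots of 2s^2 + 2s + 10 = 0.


For as^2+bs+c=0: sum = -b/a, product = c/a.
a=2, b=2, c=10
Sum = -(2)/2 = -1
Product = (10)/2 = 5


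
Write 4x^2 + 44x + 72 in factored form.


Roots satisfy r1 + r2 = -b/a = -11 and r1*r2 = c/a = 18.
So r1 = -2, r2 = -9.
4x^2 + 44x + 72 = 4(x - r1)(x - r2) = 4(x + 2)(x + 9)


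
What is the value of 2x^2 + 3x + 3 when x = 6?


Using direct substitution:
  2 * (6)^2 = 72
  3 * (6)^1 = 18
  constant: 3
Sum = 72 + 18 + 3 = 93


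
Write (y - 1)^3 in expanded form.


Expand (y - 1)^3 by repeated multiplication:
  (y - 1)^2 = y^2 - 2y + 1
= y^3 - 3y^2 + 3y - 1


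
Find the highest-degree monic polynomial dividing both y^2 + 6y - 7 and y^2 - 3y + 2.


Factor each:
  y^2 + 6y - 7 = (y - 1)(y + 7)
  y^2 - 3y + 2 = (y - 1)(y - 2)
Common monic factor: y - 1


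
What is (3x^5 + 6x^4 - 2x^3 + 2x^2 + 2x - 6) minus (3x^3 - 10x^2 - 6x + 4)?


Distribute the minus sign:
  (3x^5 + 6x^4 - 2x^3 + 2x^2 + 2x - 6)
- (3x^3 - 10x^2 - 6x + 4)
Negate second polynomial: -3x^3 + 10x^2 + 6x - 4
Add: 3x^5 + 6x^4 - 5x^3 + 12x^2 + 8x - 10


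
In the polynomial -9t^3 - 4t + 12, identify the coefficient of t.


Read off the coefficient of t: -4


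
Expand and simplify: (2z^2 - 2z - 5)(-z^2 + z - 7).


Distribute each term of the first polynomial:
  (2z^2)(-z^2 + z - 7) = -2z^4 + 2z^3 - 14z^2
  (-2z)(-z^2 + z - 7) = 2z^3 - 2z^2 + 14z
  (-5)(-z^2 + z - 7) = 5z^2 - 5z + 35
Sum: -2z^4 + 4z^3 - 11z^2 + 9z + 35


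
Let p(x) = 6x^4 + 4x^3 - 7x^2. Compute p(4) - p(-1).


p(4) = 1680
p(-1) = -5
p(4) - p(-1) = 1680 + 5 = 1685


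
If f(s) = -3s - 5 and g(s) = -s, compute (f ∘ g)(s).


Substitute g(s) into f:
f(g(s)) = -3*(-s) + (-5)
Expand and combine: 3s - 5


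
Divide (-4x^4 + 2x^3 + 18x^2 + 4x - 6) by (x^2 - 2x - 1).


(-4x^4 + 2x^3 + 18x^2 + 4x - 6) / (x^2 - 2x - 1)
Step 1: -4x^2 * (x^2 - 2x - 1) = -4x^4 + 8x^3 + 4x^2; subtract.
Step 2: -6x * (x^2 - 2x - 1) = -6x^3 + 12x^2 + 6x; subtract.
Step 3: 2 * (x^2 - 2x - 1) = 2x^2 - 4x - 2; subtract.
Quotient: -4x^2 - 6x + 2, Remainder: 2x - 4


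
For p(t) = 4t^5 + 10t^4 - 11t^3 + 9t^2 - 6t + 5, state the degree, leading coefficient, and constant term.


Highest power of t is 5, with coefficient 4. Constant term is 5.
Degree = 5, leading coefficient = 4, constant term = 5


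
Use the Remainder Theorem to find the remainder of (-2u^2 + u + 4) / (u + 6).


By the Remainder Theorem, the remainder equals p(-6):
  -2*(-6)^2 = -72
  1*(-6)^1 = -6
  constant: 4
Sum: -72 - 6 + 4 = -74


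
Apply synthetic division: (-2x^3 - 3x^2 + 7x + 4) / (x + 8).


Synthetic division with c = -8. Coefficients: -2, -3, 7, 4
Bring down -2.
  -2 * -8 = 16; 16 - 3 = 13
  13 * -8 = -104; -104 + 7 = -97
  -97 * -8 = 776; 776 + 4 = 780
Quotient: -2x^2 + 13x - 97, Remainder: 780


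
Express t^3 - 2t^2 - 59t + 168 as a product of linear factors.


Try integer roots (divisors of 168). t=7: p(7)=0.
Divide out (t - 7): quotient is t^2 + 5t - 24.
Factor the quadratic: (t - 3)(t + 8)
Result: (t - 7)(t - 3)(t + 8)


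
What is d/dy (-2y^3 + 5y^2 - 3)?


Apply the power rule term by term:
  d/dy(-2y^3) = -6y^2
  d/dy(5y^2) = 10y
  d/dy(-3) = 0
p'(y) = -6y^2 + 10y


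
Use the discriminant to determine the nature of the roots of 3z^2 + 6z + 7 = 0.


D = b^2 - 4ac = (6)^2 - 4(3)(7) = 36 - 84 = -48
Since D < 0: two complex conjugate roots (no real roots)


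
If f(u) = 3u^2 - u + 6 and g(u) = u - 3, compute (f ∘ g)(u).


Substitute g(u) into f:
f(g(u)) = 3*(u - 3)^2 + (-1)*(u - 3) + 6
(u - 3)^2 = u^2 - 6u + 9
Expand and combine: 3u^2 - 19u + 36


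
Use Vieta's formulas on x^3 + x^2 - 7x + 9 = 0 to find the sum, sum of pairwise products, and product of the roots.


Monic cubic x^3+bx^2+cx+d=0: sum=-b, pairwise sum=c, product=-d.
b=1, c=-7, d=9
r1+r2+r3 = -1
r1r2+r1r3+r2r3 = -7
r1r2r3 = -9


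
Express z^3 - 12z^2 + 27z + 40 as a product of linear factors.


Try integer roots (divisors of 40). z=5: p(5)=0.
Divide out (z - 5): quotient is z^2 - 7z - 8.
Factor the quadratic: (z - 8)(z + 1)
Result: (z - 5)(z - 8)(z + 1)


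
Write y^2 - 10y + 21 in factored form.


Roots satisfy r1 + r2 = -b/a = 10 and r1*r2 = c/a = 21.
So r1 = 7, r2 = 3.
y^2 - 10y + 21 = (y - r1)(y - r2) = (y - 7)(y - 3)


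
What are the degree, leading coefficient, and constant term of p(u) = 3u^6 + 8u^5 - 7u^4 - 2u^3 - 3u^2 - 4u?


Highest power of u is 6, with coefficient 3. Constant term is 0.
Degree = 6, leading coefficient = 3, constant term = 0


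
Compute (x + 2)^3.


Expand (x + 2)^3 by repeated multiplication:
  (x + 2)^2 = x^2 + 4x + 4
= x^3 + 6x^2 + 12x + 8


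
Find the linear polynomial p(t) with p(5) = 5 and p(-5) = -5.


p(t) = mt + b. Using p(5)=5, p(-5)=-5:
m = (5 + 5)/(5 + 5) = 10/10 = 1
b = 5 - m*(5) = 5 - 5 = 0
p(t) = t


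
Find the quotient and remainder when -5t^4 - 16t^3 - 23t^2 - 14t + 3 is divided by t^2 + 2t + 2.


(-5t^4 - 16t^3 - 23t^2 - 14t + 3) / (t^2 + 2t + 2)
Step 1: -5t^2 * (t^2 + 2t + 2) = -5t^4 - 10t^3 - 10t^2; subtract.
Step 2: -6t * (t^2 + 2t + 2) = -6t^3 - 12t^2 - 12t; subtract.
Step 3: -1 * (t^2 + 2t + 2) = -t^2 - 2t - 2; subtract.
Quotient: -5t^2 - 6t - 1, Remainder: 5


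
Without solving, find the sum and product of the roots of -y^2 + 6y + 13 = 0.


For ay^2+by+c=0: sum = -b/a, product = c/a.
a=-1, b=6, c=13
Sum = -(6)/-1 = 6
Product = (13)/-1 = -13


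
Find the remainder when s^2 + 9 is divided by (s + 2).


By the Remainder Theorem, the remainder equals p(-2):
  1*(-2)^2 = 4
  0*(-2)^1 = 0
  constant: 9
Sum: 4 + 0 + 9 = 13


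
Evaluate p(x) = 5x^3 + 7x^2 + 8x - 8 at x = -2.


Using direct substitution:
  5 * (-2)^3 = -40
  7 * (-2)^2 = 28
  8 * (-2)^1 = -16
  constant: -8
Sum = -40 + 28 - 16 - 8 = -36


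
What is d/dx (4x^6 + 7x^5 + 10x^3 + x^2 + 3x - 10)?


Apply the power rule term by term:
  d/dx(4x^6) = 24x^5
  d/dx(7x^5) = 35x^4
  d/dx(10x^3) = 30x^2
  d/dx(x^2) = 2x
  d/dx(3x) = 3
  d/dx(-10) = 0
p'(x) = 24x^5 + 35x^4 + 30x^2 + 2x + 3


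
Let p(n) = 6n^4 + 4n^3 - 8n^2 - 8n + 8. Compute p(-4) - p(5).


p(-4) = 1192
p(5) = 4018
p(-4) - p(5) = 1192 - 4018 = -2826


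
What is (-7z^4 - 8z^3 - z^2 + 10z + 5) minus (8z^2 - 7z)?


Distribute the minus sign:
  (-7z^4 - 8z^3 - z^2 + 10z + 5)
- (8z^2 - 7z)
Negate second polynomial: -8z^2 + 7z
Add: -7z^4 - 8z^3 - 9z^2 + 17z + 5


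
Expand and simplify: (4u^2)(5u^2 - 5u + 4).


Distribute each term of the first polynomial:
  (4u^2)(5u^2 - 5u + 4) = 20u^4 - 20u^3 + 16u^2
Sum: 20u^4 - 20u^3 + 16u^2


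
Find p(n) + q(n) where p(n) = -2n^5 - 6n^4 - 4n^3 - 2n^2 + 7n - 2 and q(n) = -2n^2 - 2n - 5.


Align terms by degree and add:
  -2n^5 - 6n^4 - 4n^3 - 2n^2 + 7n - 2
  -2n^2 - 2n - 5
= -2n^5 - 6n^4 - 4n^3 - 4n^2 + 5n - 7


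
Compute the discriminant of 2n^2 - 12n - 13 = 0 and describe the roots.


D = b^2 - 4ac = (-12)^2 - 4(2)(-13) = 144 + 104 = 248
Since D > 0: two distinct irrational roots


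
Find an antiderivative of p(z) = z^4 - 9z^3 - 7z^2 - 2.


Reverse power rule on each term:
  ∫ z^4 dz = (1/5)z^5
  ∫ -9z^3 dz = -(9/4)z^4
  ∫ -7z^2 dz = -(7/3)z^3
  ∫ -2 dz = -2z
F(z) = (1/5)z^5 - (9/4)z^4 - (7/3)z^3 - 2z + C


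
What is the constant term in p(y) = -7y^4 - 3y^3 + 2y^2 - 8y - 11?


Read off the constant term: -11


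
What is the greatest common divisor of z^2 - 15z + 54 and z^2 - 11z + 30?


Factor each:
  z^2 - 15z + 54 = (z - 6)(z - 9)
  z^2 - 11z + 30 = (z - 6)(z - 5)
Common monic factor: z - 6


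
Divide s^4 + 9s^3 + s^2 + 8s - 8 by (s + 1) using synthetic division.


Synthetic division with c = -1. Coefficients: 1, 9, 1, 8, -8
Bring down 1.
  1 * -1 = -1; -1 + 9 = 8
  8 * -1 = -8; -8 + 1 = -7
  -7 * -1 = 7; 7 + 8 = 15
  15 * -1 = -15; -15 - 8 = -23
Quotient: s^3 + 8s^2 - 7s + 15, Remainder: -23


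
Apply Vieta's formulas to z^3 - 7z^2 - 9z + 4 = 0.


Monic cubic z^3+bz^2+cz+d=0: sum=-b, pairwise sum=c, product=-d.
b=-7, c=-9, d=4
r1+r2+r3 = 7
r1r2+r1r3+r2r3 = -9
r1r2r3 = -4


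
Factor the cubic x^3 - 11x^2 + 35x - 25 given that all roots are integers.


Try integer roots (divisors of -25). x=5: p(5)=0.
Divide out (x - 5): quotient is x^2 - 6x + 5.
Factor the quadratic: (x - 5)(x - 1)
Result: (x - 5)(x - 5)(x - 1)


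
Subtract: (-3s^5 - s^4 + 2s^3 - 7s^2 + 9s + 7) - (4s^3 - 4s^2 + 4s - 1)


Distribute the minus sign:
  (-3s^5 - s^4 + 2s^3 - 7s^2 + 9s + 7)
- (4s^3 - 4s^2 + 4s - 1)
Negate second polynomial: -4s^3 + 4s^2 - 4s + 1
Add: -3s^5 - s^4 - 2s^3 - 3s^2 + 5s + 8


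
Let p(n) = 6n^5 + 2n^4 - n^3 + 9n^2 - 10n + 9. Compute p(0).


Using direct substitution:
  6 * (0)^5 = 0
  2 * (0)^4 = 0
  -1 * (0)^3 = 0
  9 * (0)^2 = 0
  -10 * (0)^1 = 0
  constant: 9
Sum = 0 + 0 + 0 + 0 + 0 + 9 = 9


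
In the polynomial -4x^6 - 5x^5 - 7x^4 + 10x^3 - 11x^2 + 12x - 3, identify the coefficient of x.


Read off the coefficient of x: 12


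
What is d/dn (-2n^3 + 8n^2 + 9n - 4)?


Apply the power rule term by term:
  d/dn(-2n^3) = -6n^2
  d/dn(8n^2) = 16n
  d/dn(9n) = 9
  d/dn(-4) = 0
p'(n) = -6n^2 + 16n + 9


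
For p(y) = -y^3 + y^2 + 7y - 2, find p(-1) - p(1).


p(-1) = -7
p(1) = 5
p(-1) - p(1) = -7 - 5 = -12


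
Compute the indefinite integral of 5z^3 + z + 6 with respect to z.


Reverse power rule on each term:
  ∫ 5z^3 dz = (5/4)z^4
  ∫ z dz = (1/2)z^2
  ∫ 6 dz = 6z
F(z) = (5/4)z^4 + (1/2)z^2 + 6z + C
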